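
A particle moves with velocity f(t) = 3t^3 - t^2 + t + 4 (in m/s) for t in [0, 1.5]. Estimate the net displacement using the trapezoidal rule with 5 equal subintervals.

Δt = (1.5 − 0)/5 = 0.3.
f(0) = 4, f(0.3) = 4.291, f(0.6) = 4.888, f(0.9) = 6.277, f(1.2) = 8.944, f(1.5) = 13.375.
T_5 = (Δt/2)·[f(t_0) + 2f(t_1) + ... + 2f(t_{4}) + f(t_5)].
Sum = 9.92625.

9.92625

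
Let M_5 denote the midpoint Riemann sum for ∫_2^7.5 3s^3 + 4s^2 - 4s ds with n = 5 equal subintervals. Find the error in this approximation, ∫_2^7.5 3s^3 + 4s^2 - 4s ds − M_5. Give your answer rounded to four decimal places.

Exact integral: ∫_2^7.5 f(s) ds ≈ 2808.380208.
M_5 = 2782.4534375.
Error ≈ 2808.380208 − 2782.4534375 ≈ 25.9268.

25.9268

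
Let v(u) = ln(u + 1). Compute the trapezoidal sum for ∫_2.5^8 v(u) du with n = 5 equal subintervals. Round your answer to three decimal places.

Δu = (8 − 2.5)/5 = 1.1.
v(2.5) ≈ 1.253, v(3.6) ≈ 1.526, v(4.7) ≈ 1.740, v(5.8) ≈ 1.917, v(6.9) ≈ 2.067, v(8) ≈ 2.197.
T_5 = (Δu/2)·[v(u_0) + 2v(u_1) + ... + 2v(u_{4}) + v(u_5)].
Sum ≈ 9.873.

9.873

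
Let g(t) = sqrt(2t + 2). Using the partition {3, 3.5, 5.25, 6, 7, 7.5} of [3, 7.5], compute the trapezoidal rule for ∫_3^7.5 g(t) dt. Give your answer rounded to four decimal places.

15.8063

Subinterval widths: 0.5, 1.75, 0.75, 1, 0.5.
g(3) ≈ 2.8284, g(3.5) ≈ 3.0000, g(5.25) ≈ 3.5355, g(6) ≈ 3.7417, g(7) ≈ 4.0000, g(7.5) ≈ 4.1231.
On each subinterval the trapezoid contributes (Δt_i/2)·[g(t_{i-1}) + g(t_i)].
Sum ≈ 15.8063.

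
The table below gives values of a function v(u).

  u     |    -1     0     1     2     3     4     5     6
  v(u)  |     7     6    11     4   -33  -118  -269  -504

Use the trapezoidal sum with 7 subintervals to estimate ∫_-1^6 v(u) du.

-647.5

Δu = 1.
T_7 = (1/2)·[7 + 2·6 + 2·11 + 2·4 + 2·(-33) + 2·(-118) + 2·(-269) + (-504)] = -647.5.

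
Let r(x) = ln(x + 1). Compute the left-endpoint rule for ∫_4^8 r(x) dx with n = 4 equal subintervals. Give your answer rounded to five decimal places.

7.42655

Δx = (8 − 4)/4 = 1.
Left endpoints: 4, 5, 6, 7.
r(4) ≈ 1.60944, r(5) ≈ 1.79176, r(6) ≈ 1.94591, r(7) ≈ 2.07944.
Sum = Δx · [r(4) + r(5) + r(6) + r(7)].
Sum ≈ 7.42655.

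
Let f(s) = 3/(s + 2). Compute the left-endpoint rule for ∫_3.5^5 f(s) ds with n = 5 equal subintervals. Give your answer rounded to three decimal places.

Δs = (5 − 3.5)/5 = 0.3.
Left endpoints: 3.5, 3.8, 4.1, 4.4, 4.7.
f(3.5) = 6/11, f(3.8) = 15/29, f(4.1) = 30/61, f(4.4) = 0.46875, f(4.7) = 30/67.
Sum = Δs · [f(3.5) + f(3.8) + f(4.1) + f(4.4) + f(4.7)].
Sum ≈ 0.741.

0.741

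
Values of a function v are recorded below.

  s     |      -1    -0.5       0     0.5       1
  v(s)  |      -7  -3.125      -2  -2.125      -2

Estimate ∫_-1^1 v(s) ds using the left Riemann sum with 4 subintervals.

Δs = 0.5.
Sum = 0.5·[(-7) + (-3.125) + (-2) + (-2.125)] = -7.125.

-7.125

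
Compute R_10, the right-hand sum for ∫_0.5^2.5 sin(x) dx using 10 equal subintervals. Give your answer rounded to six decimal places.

Δx = (2.5 − 0.5)/10 = 0.2.
Right endpoints: 0.7, 0.9, 1.1, 1.3, 1.5, 1.7, 1.9, 2.1, 2.3, 2.5.
f(0.7) ≈ 0.644218, f(0.9) ≈ 0.783327, f(1.1) ≈ 0.891207, f(1.3) ≈ 0.963558, f(1.5) ≈ 0.997495, f(1.7) ≈ 0.991665, f(1.9) ≈ 0.946300, f(2.1) ≈ 0.863209, f(2.3) ≈ 0.745705, f(2.5) ≈ 0.598472.
Sum = Δx · [f(0.7) + f(0.9) + f(1.1) + ...].
Sum ≈ 1.685031.

1.685031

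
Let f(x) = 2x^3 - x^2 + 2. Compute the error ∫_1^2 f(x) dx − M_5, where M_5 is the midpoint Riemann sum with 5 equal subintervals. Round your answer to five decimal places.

Exact integral: ∫_1^2 f(x) dx ≈ 7.1666667.
M_5 = 7.14.
Error ≈ 7.1666667 − 7.14 ≈ 0.02667.

0.02667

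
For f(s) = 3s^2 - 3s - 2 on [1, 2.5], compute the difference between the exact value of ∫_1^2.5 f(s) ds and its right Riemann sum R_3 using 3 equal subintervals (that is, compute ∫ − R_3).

-3

Exact integral: ∫_1^2.5 f(s) ds = 3.75.
R_3 = 6.75.
Error = 3.75 − 6.75 = -3.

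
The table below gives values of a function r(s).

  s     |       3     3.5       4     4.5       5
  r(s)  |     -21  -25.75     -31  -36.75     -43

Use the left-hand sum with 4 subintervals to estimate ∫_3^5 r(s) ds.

-57.25

Δs = 0.5.
Sum = 0.5·[(-21) + (-25.75) + (-31) + (-36.75)] = -57.25.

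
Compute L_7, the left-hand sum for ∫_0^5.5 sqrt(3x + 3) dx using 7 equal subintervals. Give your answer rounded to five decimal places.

Δx = (5.5 − 0)/7 = 11/14.
Left endpoints: 0, 11/14, 11/7, 33/14, 22/7, 55/14, 33/7.
f(0) ≈ 1.73205, f(11/14) ≈ 2.31455, f(11/7) ≈ 2.77746, f(33/14) ≈ 3.17355, f(22/7) ≈ 3.52542, f(55/14) ≈ 3.84522, f(33/7) ≈ 4.14039.
Sum = Δx · [f(0) + f(11/14) + f(11/7) + ...].
Sum ≈ 16.89965.

16.89965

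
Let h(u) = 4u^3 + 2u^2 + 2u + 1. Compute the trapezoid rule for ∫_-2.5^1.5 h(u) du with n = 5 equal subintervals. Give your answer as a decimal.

Δu = (1.5 − (-2.5))/5 = 0.8.
h(-2.5) = -54, h(-1.7) = -16.272, h(-0.9) = -2.096, h(-0.1) = 0.816, h(0.7) = 4.752, h(1.5) = 22.
T_5 = (Δu/2)·[h(u_0) + 2h(u_1) + ... + 2h(u_{4}) + h(u_5)].
Sum = -23.04.

-23.04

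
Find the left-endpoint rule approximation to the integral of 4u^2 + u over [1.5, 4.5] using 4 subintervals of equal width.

99

Δu = (4.5 − 1.5)/4 = 0.75.
Left endpoints: 1.5, 2.25, 3, 3.75.
f(1.5) = 10.5, f(2.25) = 22.5, f(3) = 39, f(3.75) = 60.
Sum = Δu · [f(1.5) + f(2.25) + f(3) + f(3.75)].
Sum = 99.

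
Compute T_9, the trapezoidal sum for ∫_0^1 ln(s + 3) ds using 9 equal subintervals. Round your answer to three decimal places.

Δs = (1 − 0)/9 = 1/9.
f(0) ≈ 1.099, f(1/9) ≈ 1.135, f(2/9) ≈ 1.170, f(1/3) ≈ 1.204, f(4/9) ≈ 1.237, f(5/9) ≈ 1.269, f(2/3) ≈ 1.299, f(7/9) ≈ 1.329, f(8/9) ≈ 1.358, f(1) ≈ 1.386.
T_9 = (Δs/2)·[f(s_0) + 2f(s_1) + ... + 2f(s_{8}) + f(s_9)].
Sum ≈ 1.249.

1.249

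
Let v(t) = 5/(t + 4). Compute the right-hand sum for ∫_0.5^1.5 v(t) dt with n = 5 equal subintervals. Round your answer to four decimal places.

Δt = (1.5 − 0.5)/5 = 0.2.
Right endpoints: 0.7, 0.9, 1.1, 1.3, 1.5.
v(0.7) = 50/47, v(0.9) = 50/49, v(1.1) = 50/51, v(1.3) = 50/53, v(1.5) = 10/11.
Sum = Δt · [v(0.7) + v(0.9) + v(1.1) + v(1.3) + v(1.5)].
Sum ≈ 0.9834.

0.9834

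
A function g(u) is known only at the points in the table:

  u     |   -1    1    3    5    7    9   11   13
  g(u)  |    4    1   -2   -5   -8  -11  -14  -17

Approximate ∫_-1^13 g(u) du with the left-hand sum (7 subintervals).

-70

Δu = 2.
Sum = 2·[4 + 1 + (-2) + (-5) + (-8) + (-11) + (-14)] = -70.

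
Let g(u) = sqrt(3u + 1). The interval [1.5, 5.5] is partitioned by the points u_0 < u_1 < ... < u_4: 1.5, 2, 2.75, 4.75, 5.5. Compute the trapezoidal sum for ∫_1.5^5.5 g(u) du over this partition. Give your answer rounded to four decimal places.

13.3601

Subinterval widths: 0.5, 0.75, 2, 0.75.
g(1.5) ≈ 2.3452, g(2) ≈ 2.6458, g(2.75) ≈ 3.0414, g(4.75) ≈ 3.9051, g(5.5) ≈ 4.1833.
On each subinterval the trapezoid contributes (Δu_i/2)·[g(u_{i-1}) + g(u_i)].
Sum ≈ 13.3601.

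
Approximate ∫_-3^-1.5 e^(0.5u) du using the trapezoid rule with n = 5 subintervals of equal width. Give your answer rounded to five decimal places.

Δu = (-1.5 − (-3))/5 = 0.3.
f(-3) ≈ 0.22313, f(-2.7) ≈ 0.25924, f(-2.4) ≈ 0.30119, f(-2.1) ≈ 0.34994, f(-1.8) ≈ 0.40657, f(-1.5) ≈ 0.47237.
T_5 = (Δu/2)·[f(u_0) + 2f(u_1) + ... + 2f(u_{4}) + f(u_5)].
Sum ≈ 0.49941.

0.49941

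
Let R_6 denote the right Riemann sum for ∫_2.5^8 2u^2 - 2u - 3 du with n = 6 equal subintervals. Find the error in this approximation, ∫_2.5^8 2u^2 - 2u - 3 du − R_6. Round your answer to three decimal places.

Exact integral: ∫_2.5^8 f(u) du ≈ 256.66667.
R_6 ≈ 306.10301.
Error ≈ 256.66667 − 306.10301 ≈ -49.436.

-49.436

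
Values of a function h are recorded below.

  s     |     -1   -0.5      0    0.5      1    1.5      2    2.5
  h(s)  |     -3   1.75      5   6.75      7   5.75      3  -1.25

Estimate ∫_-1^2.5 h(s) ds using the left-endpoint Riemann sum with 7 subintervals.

13.125

Δs = 0.5.
Sum = 0.5·[(-3) + 1.75 + 5 + 6.75 + 7 + 5.75 + 3] = 13.125.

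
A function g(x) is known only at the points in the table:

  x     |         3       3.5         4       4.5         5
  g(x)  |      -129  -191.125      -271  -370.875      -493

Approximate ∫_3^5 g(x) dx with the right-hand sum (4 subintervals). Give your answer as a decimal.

Δx = 0.5.
Sum = 0.5·[(-191.125) + (-271) + (-370.875) + (-493)] = -663.

-663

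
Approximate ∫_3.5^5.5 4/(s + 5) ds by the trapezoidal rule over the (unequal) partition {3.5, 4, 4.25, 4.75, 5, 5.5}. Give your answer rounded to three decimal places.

0.846

Subinterval widths: 0.5, 0.25, 0.5, 0.25, 0.5.
f(3.5) = 8/17, f(4) = 4/9, f(4.25) = 16/37, f(4.75) = 16/39, f(5) = 0.4, f(5.5) = 8/21.
On each subinterval the trapezoid contributes (Δs_i/2)·[f(s_{i-1}) + f(s_i)].
Sum ≈ 0.846.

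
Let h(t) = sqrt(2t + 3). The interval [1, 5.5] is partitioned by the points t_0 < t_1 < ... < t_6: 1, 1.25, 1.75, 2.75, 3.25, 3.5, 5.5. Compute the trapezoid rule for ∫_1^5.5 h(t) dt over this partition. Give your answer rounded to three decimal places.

Subinterval widths: 0.25, 0.5, 1, 0.5, 0.25, 2.
h(1) ≈ 2.236, h(1.25) ≈ 2.345, h(1.75) ≈ 2.550, h(2.75) ≈ 2.915, h(3.25) ≈ 3.082, h(3.5) ≈ 3.162, h(5.5) ≈ 3.742.
On each subinterval the trapezoid contributes (Δt_i/2)·[h(t_{i-1}) + h(t_i)].
Sum ≈ 13.713.

13.713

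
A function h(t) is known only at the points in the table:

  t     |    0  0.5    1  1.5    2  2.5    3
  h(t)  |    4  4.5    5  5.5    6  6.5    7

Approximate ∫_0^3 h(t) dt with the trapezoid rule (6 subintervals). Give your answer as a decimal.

16.5

Δt = 0.5.
T_6 = (0.5/2)·[4 + 2·4.5 + 2·5 + 2·5.5 + 2·6 + 2·6.5 + 7] = 16.5.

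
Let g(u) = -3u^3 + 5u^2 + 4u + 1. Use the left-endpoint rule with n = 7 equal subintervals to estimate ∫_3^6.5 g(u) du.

Δu = (6.5 − 3)/7 = 0.5.
Left endpoints: 3, 3.5, 4, 4.5, 5, 5.5, 6.
g(3) = -23, g(3.5) = -52.375, g(4) = -95, g(4.5) = -153.125, g(5) = -229, g(5.5) = -324.875, g(6) = -443.
Sum = Δu · [g(3) + g(3.5) + g(4) + ...].
Sum = -660.1875.

-660.1875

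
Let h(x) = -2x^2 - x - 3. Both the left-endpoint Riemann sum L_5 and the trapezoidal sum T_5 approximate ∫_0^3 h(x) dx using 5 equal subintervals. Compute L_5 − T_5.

6.3

L_5 = -25.56.
T_5 = -31.86.
L_5 − T_5 = 6.3.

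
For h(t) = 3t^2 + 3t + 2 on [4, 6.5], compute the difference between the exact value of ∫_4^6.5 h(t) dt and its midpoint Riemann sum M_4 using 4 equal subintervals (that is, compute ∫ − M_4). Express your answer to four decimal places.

Exact integral: ∫_4^6.5 h(t) dt = 255.
M_4 ≈ 254.755859.
Error ≈ 255 − 254.755859 ≈ 0.2441.

0.2441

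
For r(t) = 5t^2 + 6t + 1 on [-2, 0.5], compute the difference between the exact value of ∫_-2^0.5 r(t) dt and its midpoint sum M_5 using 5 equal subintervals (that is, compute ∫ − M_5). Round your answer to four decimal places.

0.2604

Exact integral: ∫_-2^0.5 r(t) dt ≈ 4.791667.
M_5 = 4.53125.
Error ≈ 4.791667 − 4.53125 ≈ 0.2604.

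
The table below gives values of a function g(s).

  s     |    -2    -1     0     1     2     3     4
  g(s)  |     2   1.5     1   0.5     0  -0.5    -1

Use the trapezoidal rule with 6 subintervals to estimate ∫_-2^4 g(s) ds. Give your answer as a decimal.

Δs = 1.
T_6 = (1/2)·[2 + 2·1.5 + 2·1 + 2·0.5 + 2·0 + 2·(-0.5) + (-1)] = 3.

3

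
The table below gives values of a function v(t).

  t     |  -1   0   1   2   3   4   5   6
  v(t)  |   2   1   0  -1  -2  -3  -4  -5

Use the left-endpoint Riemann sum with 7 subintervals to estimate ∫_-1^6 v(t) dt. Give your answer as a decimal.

Δt = 1.
Sum = 1·[2 + 1 + 0 + (-1) + (-2) + (-3) + (-4)] = -7.

-7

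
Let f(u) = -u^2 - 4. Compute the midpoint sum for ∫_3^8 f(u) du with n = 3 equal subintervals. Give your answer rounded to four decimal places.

-180.5093

Δu = (8 − 3)/3 = 5/3.
Midpoints: 23/6, 5.5, 43/6.
f(23/6) = -673/36, f(5.5) = -34.25, f(43/6) = -1993/36.
Sum = Δu · [f(23/6) + f(5.5) + f(43/6)].
Sum ≈ -180.5093.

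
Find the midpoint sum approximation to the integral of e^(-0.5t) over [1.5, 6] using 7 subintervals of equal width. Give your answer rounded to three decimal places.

Δt = (6 − 1.5)/7 = 9/14.
Midpoints: 51/28, 69/28, 87/28, 3.75, 123/28, 141/28, 159/28.
f(51/28) ≈ 0.402, f(69/28) ≈ 0.292, f(87/28) ≈ 0.211, f(3.75) ≈ 0.153, f(123/28) ≈ 0.111, f(141/28) ≈ 0.081, f(159/28) ≈ 0.058.
Sum = Δt · [f(51/28) + f(69/28) + f(87/28) + ...].
Sum ≈ 0.842.

0.842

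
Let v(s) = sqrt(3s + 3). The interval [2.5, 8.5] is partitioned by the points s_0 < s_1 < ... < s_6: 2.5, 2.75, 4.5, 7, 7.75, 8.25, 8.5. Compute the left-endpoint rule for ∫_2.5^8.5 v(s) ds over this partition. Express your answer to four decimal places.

24.3877

Subinterval widths: 0.25, 1.75, 2.5, 0.75, 0.5, 0.25.
Left endpoints: 2.5, 2.75, 4.5, 7, 7.75, 8.25.
v(2.5) ≈ 3.2404, v(2.75) ≈ 3.3541, v(4.5) ≈ 4.0620, v(7) ≈ 4.8990, v(7.75) ≈ 5.1235, v(8.25) ≈ 5.2678.
Sum = Σ Δs_i · v(s_i).
Sum ≈ 24.3877.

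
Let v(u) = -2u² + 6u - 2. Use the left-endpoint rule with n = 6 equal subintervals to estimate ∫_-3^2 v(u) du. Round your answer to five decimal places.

Δu = (2 − (-3))/6 = 5/6.
Left endpoints: -3, -13/6, -4/3, -0.5, 1/3, 7/6.
v(-3) = -38, v(-13/6) = -439/18, v(-4/3) = -122/9, v(-0.5) = -5.5, v(1/3) = -2/9, v(7/6) = 41/18.
Sum = Δu · [v(-3) + v(-13/6) + v(-4/3) + ...].
Sum ≈ -66.15741.

-66.15741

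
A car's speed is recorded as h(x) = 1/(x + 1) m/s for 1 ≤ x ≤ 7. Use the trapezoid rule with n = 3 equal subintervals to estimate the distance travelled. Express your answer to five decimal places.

1.45833

Δx = (7 − 1)/3 = 2.
h(1) = 0.5, h(3) = 0.25, h(5) = 1/6, h(7) = 0.125.
T_3 = (Δx/2)·[h(x_0) + 2h(x_1) + 2h(x_2) + h(x_3)].
Sum ≈ 1.45833.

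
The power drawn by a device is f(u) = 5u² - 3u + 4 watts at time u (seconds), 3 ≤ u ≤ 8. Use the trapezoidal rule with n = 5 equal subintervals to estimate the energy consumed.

750

Δu = (8 − 3)/5 = 1.
f(3) = 40, f(4) = 72, f(5) = 114, f(6) = 166, f(7) = 228, f(8) = 300.
T_5 = (Δu/2)·[f(u_0) + 2f(u_1) + ... + 2f(u_{4}) + f(u_5)].
Sum = 750.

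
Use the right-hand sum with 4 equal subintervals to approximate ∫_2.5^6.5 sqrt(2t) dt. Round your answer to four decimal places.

12.5679

Δt = (6.5 − 2.5)/4 = 1.
Right endpoints: 3.5, 4.5, 5.5, 6.5.
f(3.5) ≈ 2.6458, f(4.5) ≈ 3.0000, f(5.5) ≈ 3.3166, f(6.5) ≈ 3.6056.
Sum = Δt · [f(3.5) + f(4.5) + f(5.5) + f(6.5)].
Sum ≈ 12.5679.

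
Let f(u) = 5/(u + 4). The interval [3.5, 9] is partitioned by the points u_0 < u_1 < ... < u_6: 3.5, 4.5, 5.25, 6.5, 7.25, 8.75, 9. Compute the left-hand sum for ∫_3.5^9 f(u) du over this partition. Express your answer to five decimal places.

Subinterval widths: 1, 0.75, 1.25, 0.75, 1.5, 0.25.
Left endpoints: 3.5, 4.5, 5.25, 6.5, 7.25, 8.75.
f(3.5) = 2/3, f(4.5) = 10/17, f(5.25) = 20/37, f(6.5) = 10/21, f(7.25) = 4/9, f(8.75) = 20/51.
Sum = Σ Δu_i · f(u_i).
Sum ≈ 2.90537.

2.90537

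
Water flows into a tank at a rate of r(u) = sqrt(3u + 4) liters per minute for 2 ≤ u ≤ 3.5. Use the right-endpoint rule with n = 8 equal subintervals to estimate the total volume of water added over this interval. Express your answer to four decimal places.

5.3029

Δu = (3.5 − 2)/8 = 0.1875.
Right endpoints: 2.1875, 2.375, 2.5625, 2.75, 2.9375, 3.125, 3.3125, 3.5.
r(2.1875) ≈ 3.2500, r(2.375) ≈ 3.3354, r(2.5625) ≈ 3.4187, r(2.75) ≈ 3.5000, r(2.9375) ≈ 3.5795, r(3.125) ≈ 3.6572, r(3.3125) ≈ 3.7333, r(3.5) ≈ 3.8079.
Sum = Δu · [r(2.1875) + r(2.375) + r(2.5625) + ...].
Sum ≈ 5.3029.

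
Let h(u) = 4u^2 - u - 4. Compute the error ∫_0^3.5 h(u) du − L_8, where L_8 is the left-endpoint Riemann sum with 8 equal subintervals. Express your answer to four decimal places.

9.5065

Exact integral: ∫_0^3.5 h(u) du ≈ 37.041667.
L_8 = 27.53515625.
Error ≈ 37.041667 − 27.53515625 ≈ 9.5065.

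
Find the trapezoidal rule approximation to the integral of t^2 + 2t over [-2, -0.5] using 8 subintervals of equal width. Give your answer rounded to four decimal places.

Δt = (-0.5 − (-2))/8 = 0.1875.
f(-2) = 0, f(-1.8125) = -0.33984375, f(-1.625) = -0.609375, f(-1.4375) = -0.80859375, f(-1.25) = -0.9375, f(-1.0625) = -0.99609375, f(-0.875) = -0.984375, f(-0.6875) = -0.90234375, f(-0.5) = -0.75.
T_8 = (Δt/2)·[f(t_0) + 2f(t_1) + ... + 2f(t_{7}) + f(t_8)].
Sum ≈ -1.1162.

-1.1162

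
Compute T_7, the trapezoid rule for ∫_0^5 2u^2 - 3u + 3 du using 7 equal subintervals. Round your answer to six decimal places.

Δu = (5 − 0)/7 = 5/7.
f(0) = 3, f(5/7) = 92/49, f(10/7) = 137/49, f(15/7) = 282/49, f(20/7) = 527/49, f(25/7) = 872/49, f(30/7) = 1317/49, f(5) = 38.
T_7 = (Δu/2)·[f(u_0) + 2f(u_1) + ... + 2f(u_{6}) + f(u_7)].
Sum ≈ 61.683673.

61.683673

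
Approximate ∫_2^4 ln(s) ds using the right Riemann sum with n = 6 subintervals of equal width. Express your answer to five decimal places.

Δs = (4 − 2)/6 = 1/3.
Right endpoints: 7/3, 8/3, 3, 10/3, 11/3, 4.
f(7/3) ≈ 0.84730, f(8/3) ≈ 0.98083, f(3) ≈ 1.09861, f(10/3) ≈ 1.20397, f(11/3) ≈ 1.29928, f(4) ≈ 1.38629.
Sum = Δs · [f(7/3) + f(8/3) + f(3) + ...].
Sum ≈ 2.27210.

2.27210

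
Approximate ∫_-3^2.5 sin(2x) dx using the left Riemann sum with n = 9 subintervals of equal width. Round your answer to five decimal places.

0.67344

Δx = (2.5 − (-3))/9 = 11/18.
Left endpoints: -3, -43/18, -16/9, -7/6, -5/9, 1/18, 2/3, 23/18, 17/9.
f(-3) ≈ 0.27942, f(-43/18) ≈ 0.99786, f(-16/9) ≈ 0.40224, f(-7/6) ≈ -0.72309, f(-5/9) ≈ -0.89619, f(1/18) ≈ 0.11088, f(2/3) ≈ 0.97194, f(23/18) ≈ 0.55306, f(17/9) ≈ -0.59413.
Sum = Δx · [f(-3) + f(-43/18) + f(-16/9) + ...].
Sum ≈ 0.67344.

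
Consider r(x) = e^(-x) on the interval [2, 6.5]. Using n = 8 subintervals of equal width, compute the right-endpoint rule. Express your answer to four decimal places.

0.0997

Δx = (6.5 − 2)/8 = 0.5625.
Right endpoints: 2.5625, 3.125, 3.6875, 4.25, 4.8125, 5.375, 5.9375, 6.5.
r(2.5625) ≈ 0.0771, r(3.125) ≈ 0.0439, r(3.6875) ≈ 0.0250, r(4.25) ≈ 0.0143, r(4.8125) ≈ 0.0081, r(5.375) ≈ 0.0046, r(5.9375) ≈ 0.0026, r(6.5) ≈ 0.0015.
Sum = Δx · [r(2.5625) + r(3.125) + r(3.6875) + ...].
Sum ≈ 0.0997.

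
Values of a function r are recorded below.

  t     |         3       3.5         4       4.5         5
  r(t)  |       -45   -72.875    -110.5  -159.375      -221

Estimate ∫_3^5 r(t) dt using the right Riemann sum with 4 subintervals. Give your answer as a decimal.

-281.875

Δt = 0.5.
Sum = 0.5·[(-72.875) + (-110.5) + (-159.375) + (-221)] = -281.875.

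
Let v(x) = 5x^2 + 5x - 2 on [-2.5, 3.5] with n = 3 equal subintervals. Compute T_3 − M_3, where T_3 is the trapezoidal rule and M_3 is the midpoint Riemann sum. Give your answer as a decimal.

T_3 = 120.5.
M_3 = 90.5.
T_3 − M_3 = 30.

30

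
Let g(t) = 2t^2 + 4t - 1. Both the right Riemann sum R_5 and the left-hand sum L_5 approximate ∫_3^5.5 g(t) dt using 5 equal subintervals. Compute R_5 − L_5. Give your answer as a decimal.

26.25

R_5 = 146.25.
L_5 = 120.
R_5 − L_5 = 26.25.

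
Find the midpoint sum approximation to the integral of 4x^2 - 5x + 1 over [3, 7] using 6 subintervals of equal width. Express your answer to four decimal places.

324.7407

Δx = (7 − 3)/6 = 2/3.
Midpoints: 10/3, 4, 14/3, 16/3, 6, 20/3.
f(10/3) = 259/9, f(4) = 45, f(14/3) = 583/9, f(16/3) = 793/9, f(6) = 115, f(20/3) = 1309/9.
Sum = Δx · [f(10/3) + f(4) + f(14/3) + ...].
Sum ≈ 324.7407.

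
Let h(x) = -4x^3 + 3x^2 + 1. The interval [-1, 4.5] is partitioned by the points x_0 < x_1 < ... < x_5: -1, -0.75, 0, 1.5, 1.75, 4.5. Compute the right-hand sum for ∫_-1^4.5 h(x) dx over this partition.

-842.15625

Subinterval widths: 0.25, 0.75, 1.5, 0.25, 2.75.
Right endpoints: -0.75, 0, 1.5, 1.75, 4.5.
h(-0.75) = 4.375, h(0) = 1, h(1.5) = -5.75, h(1.75) = -11.25, h(4.5) = -302.75.
Sum = Σ Δx_i · h(x_i).
Sum = -842.15625.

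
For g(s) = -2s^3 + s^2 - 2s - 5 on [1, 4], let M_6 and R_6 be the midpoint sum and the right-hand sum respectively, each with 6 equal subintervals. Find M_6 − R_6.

31.875

M_6 = -135.625.
R_6 = -167.5.
M_6 − R_6 = 31.875.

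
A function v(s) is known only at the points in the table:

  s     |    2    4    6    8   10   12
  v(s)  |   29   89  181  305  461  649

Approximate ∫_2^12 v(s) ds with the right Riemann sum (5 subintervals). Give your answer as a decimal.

3370

Δs = 2.
Sum = 2·[89 + 181 + 305 + 461 + 649] = 3370.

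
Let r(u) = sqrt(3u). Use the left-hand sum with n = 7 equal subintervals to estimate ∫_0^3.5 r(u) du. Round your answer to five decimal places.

Δu = (3.5 − 0)/7 = 0.5.
Left endpoints: 0, 0.5, 1, 1.5, 2, 2.5, 3.
r(0) ≈ 0.00000, r(0.5) ≈ 1.22474, r(1) ≈ 1.73205, r(1.5) ≈ 2.12132, r(2) ≈ 2.44949, r(2.5) ≈ 2.73861, r(3) ≈ 3.00000.
Sum = Δu · [r(0) + r(0.5) + r(1) + ...].
Sum ≈ 6.63311.

6.63311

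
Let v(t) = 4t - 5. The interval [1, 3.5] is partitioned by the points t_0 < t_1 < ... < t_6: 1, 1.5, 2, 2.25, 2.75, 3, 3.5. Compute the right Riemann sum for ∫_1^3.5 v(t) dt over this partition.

12.25

Subinterval widths: 0.5, 0.5, 0.25, 0.5, 0.25, 0.5.
Right endpoints: 1.5, 2, 2.25, 2.75, 3, 3.5.
v(1.5) = 1, v(2) = 3, v(2.25) = 4, v(2.75) = 6, v(3) = 7, v(3.5) = 9.
Sum = Σ Δt_i · v(t_i).
Sum = 12.25.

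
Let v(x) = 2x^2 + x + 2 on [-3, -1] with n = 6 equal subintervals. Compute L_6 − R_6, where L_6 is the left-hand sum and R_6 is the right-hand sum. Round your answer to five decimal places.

L_6 ≈ 19.7407407.
R_6 ≈ 15.0740741.
L_6 − R_6 ≈ 4.66667.

4.66667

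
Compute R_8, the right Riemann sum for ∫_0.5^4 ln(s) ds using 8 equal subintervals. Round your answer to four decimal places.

Δs = (4 − 0.5)/8 = 0.4375.
Right endpoints: 0.9375, 1.375, 1.8125, 2.25, 2.6875, 3.125, 3.5625, 4.
f(0.9375) ≈ -0.0645, f(1.375) ≈ 0.3185, f(1.8125) ≈ 0.5947, f(2.25) ≈ 0.8109, f(2.6875) ≈ 0.9886, f(3.125) ≈ 1.1394, f(3.5625) ≈ 1.2705, f(4) ≈ 1.3863.
Sum = Δs · [f(0.9375) + f(1.375) + f(1.8125) + ...].
Sum ≈ 2.8194.

2.8194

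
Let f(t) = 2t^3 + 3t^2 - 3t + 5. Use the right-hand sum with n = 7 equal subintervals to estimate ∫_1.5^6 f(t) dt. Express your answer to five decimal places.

1002.76531

Δt = (6 − 1.5)/7 = 9/14.
Right endpoints: 15/7, 39/14, 24/7, 57/14, 33/7, 75/14, 6.
f(15/7) = 10985/343, f(39/14) = 43327/686, f(24/7) = 37931/343, f(57/14) = 60881/343, f(33/7) = 91607/343, f(75/14) = 262405/686, f(6) = 527.
Sum = Δt · [f(15/7) + f(39/14) + f(24/7) + ...].
Sum ≈ 1002.76531.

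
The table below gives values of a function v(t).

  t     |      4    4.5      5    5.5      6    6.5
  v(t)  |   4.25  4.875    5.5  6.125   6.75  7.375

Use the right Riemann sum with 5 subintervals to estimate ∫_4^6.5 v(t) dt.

Δt = 0.5.
Sum = 0.5·[4.875 + 5.5 + 6.125 + 6.75 + 7.375] = 15.3125.

15.3125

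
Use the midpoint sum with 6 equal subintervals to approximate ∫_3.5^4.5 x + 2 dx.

Δx = (4.5 − 3.5)/6 = 1/6.
Midpoints: 43/12, 3.75, 47/12, 49/12, 4.25, 53/12.
f(43/12) = 67/12, f(3.75) = 5.75, f(47/12) = 71/12, f(49/12) = 73/12, f(4.25) = 6.25, f(53/12) = 77/12.
Sum = Δx · [f(43/12) + f(3.75) + f(47/12) + ...].
Sum = 6.

6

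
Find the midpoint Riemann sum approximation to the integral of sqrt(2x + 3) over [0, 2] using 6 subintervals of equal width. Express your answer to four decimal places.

4.4423

Δx = (2 − 0)/6 = 1/3.
Midpoints: 1/6, 0.5, 5/6, 7/6, 1.5, 11/6.
f(1/6) ≈ 1.8257, f(0.5) ≈ 2.0000, f(5/6) ≈ 2.1602, f(7/6) ≈ 2.3094, f(1.5) ≈ 2.4495, f(11/6) ≈ 2.5820.
Sum = Δx · [f(1/6) + f(0.5) + f(5/6) + ...].
Sum ≈ 4.4423.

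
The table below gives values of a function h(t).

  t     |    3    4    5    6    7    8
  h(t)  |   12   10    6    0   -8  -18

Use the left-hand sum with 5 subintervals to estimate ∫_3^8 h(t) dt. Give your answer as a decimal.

20

Δt = 1.
Sum = 1·[12 + 10 + 6 + 0 + (-8)] = 20.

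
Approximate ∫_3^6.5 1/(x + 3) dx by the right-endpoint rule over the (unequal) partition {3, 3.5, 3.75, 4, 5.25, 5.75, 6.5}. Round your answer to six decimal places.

Subinterval widths: 0.5, 0.25, 0.25, 1.25, 0.5, 0.75.
Right endpoints: 3.5, 3.75, 4, 5.25, 5.75, 6.5.
f(3.5) = 2/13, f(3.75) = 4/27, f(4) = 1/7, f(5.25) = 4/33, f(5.75) = 4/35, f(6.5) = 2/19.
Sum = Σ Δx_i · f(x_i).
Sum ≈ 0.437280.

0.437280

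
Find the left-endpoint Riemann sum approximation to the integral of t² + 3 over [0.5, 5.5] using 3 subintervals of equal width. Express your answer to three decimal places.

Δt = (5.5 − 0.5)/3 = 5/3.
Left endpoints: 0.5, 13/6, 23/6.
f(0.5) = 3.25, f(13/6) = 277/36, f(23/6) = 637/36.
Sum = Δt · [f(0.5) + f(13/6) + f(23/6)].
Sum ≈ 47.731.

47.731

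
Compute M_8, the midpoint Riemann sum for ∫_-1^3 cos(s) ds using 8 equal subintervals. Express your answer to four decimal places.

Δs = (3 − (-1))/8 = 0.5.
Midpoints: -0.75, -0.25, 0.25, 0.75, 1.25, 1.75, 2.25, 2.75.
f(-0.75) ≈ 0.7317, f(-0.25) ≈ 0.9689, f(0.25) ≈ 0.9689, f(0.75) ≈ 0.7317, f(1.25) ≈ 0.3153, f(1.75) ≈ -0.1782, f(2.25) ≈ -0.6282, f(2.75) ≈ -0.9243.
Sum = Δs · [f(-0.75) + f(-0.25) + f(0.25) + ...].
Sum ≈ 0.9929.

0.9929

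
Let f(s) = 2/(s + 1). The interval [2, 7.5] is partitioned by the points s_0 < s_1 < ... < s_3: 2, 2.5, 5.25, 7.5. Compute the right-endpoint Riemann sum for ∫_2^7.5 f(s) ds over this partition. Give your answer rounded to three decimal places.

1.695

Subinterval widths: 0.5, 2.75, 2.25.
Right endpoints: 2.5, 5.25, 7.5.
f(2.5) = 4/7, f(5.25) = 0.32, f(7.5) = 4/17.
Sum = Σ Δs_i · f(s_i).
Sum ≈ 1.695.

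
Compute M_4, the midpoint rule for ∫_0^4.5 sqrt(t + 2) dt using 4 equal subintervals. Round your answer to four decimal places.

9.1704

Δt = (4.5 − 0)/4 = 1.125.
Midpoints: 0.5625, 1.6875, 2.8125, 3.9375.
f(0.5625) ≈ 1.6008, f(1.6875) ≈ 1.9203, f(2.8125) ≈ 2.1937, f(3.9375) ≈ 2.4367.
Sum = Δt · [f(0.5625) + f(1.6875) + f(2.8125) + f(3.9375)].
Sum ≈ 9.1704.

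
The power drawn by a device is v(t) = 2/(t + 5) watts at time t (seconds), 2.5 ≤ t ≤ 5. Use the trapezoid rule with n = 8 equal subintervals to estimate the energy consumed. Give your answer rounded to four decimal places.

0.5755

Δt = (5 − 2.5)/8 = 0.3125.
v(2.5) = 4/15, v(2.8125) = 0.256, v(3.125) = 16/65, v(3.4375) = 32/135, v(3.75) = 8/35, v(4.0625) = 32/145, v(4.375) = 16/75, v(4.6875) = 32/155, v(5) = 0.2.
T_8 = (Δt/2)·[v(t_0) + 2v(t_1) + ... + 2v(t_{7}) + v(t_8)].
Sum ≈ 0.5755.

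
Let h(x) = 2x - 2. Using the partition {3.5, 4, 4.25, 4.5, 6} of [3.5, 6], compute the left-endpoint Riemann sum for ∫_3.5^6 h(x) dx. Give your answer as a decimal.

16.125

Subinterval widths: 0.5, 0.25, 0.25, 1.5.
Left endpoints: 3.5, 4, 4.25, 4.5.
h(3.5) = 5, h(4) = 6, h(4.25) = 6.5, h(4.5) = 7.
Sum = Σ Δx_i · h(x_i).
Sum = 16.125.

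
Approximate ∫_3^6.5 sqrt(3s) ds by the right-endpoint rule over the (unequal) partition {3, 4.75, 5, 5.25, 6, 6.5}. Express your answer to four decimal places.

Subinterval widths: 1.75, 0.25, 0.25, 0.75, 0.5.
Right endpoints: 4.75, 5, 5.25, 6, 6.5.
f(4.75) ≈ 3.7749, f(5) ≈ 3.8730, f(5.25) ≈ 3.9686, f(6) ≈ 4.2426, f(6.5) ≈ 4.4159.
Sum = Σ Δs_i · f(s_i).
Sum ≈ 13.9564.

13.9564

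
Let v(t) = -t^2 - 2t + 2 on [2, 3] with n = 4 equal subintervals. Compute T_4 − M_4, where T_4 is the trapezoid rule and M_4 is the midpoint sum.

T_4 = -9.34375.
M_4 = -9.328125.
T_4 − M_4 = -0.015625.

-0.015625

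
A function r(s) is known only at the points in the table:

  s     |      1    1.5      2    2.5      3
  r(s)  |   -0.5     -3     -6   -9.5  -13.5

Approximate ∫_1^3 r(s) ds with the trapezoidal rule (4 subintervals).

Δs = 0.5.
T_4 = (0.5/2)·[(-0.5) + 2·(-3) + 2·(-6) + 2·(-9.5) + (-13.5)] = -12.75.

-12.75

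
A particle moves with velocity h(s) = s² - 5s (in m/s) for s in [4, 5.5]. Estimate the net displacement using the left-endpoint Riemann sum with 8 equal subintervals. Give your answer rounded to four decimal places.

-2.1240

Δs = (5.5 − 4)/8 = 0.1875.
Left endpoints: 4, 4.1875, 4.375, 4.5625, 4.75, 4.9375, 5.125, 5.3125.
h(4) = -4, h(4.1875) = -3.40234375, h(4.375) = -2.734375, h(4.5625) = -1.99609375, h(4.75) = -1.1875, h(4.9375) = -0.30859375, h(5.125) = 0.640625, h(5.3125) = 1.66015625.
Sum = Δs · [h(4) + h(4.1875) + h(4.375) + ...].
Sum ≈ -2.1240.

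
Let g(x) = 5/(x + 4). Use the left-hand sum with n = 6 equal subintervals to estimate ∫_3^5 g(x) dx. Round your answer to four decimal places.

1.2834

Δx = (5 − 3)/6 = 1/3.
Left endpoints: 3, 10/3, 11/3, 4, 13/3, 14/3.
g(3) = 5/7, g(10/3) = 15/22, g(11/3) = 15/23, g(4) = 0.625, g(13/3) = 0.6, g(14/3) = 15/26.
Sum = Δx · [g(3) + g(10/3) + g(11/3) + ...].
Sum ≈ 1.2834.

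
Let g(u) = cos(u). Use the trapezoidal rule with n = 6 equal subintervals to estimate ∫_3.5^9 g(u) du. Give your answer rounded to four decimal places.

Δu = (9 − 3.5)/6 = 11/12.
g(3.5) ≈ -0.9365, g(53/12) ≈ -0.2914, g(16/3) ≈ 0.5818, g(6.25) ≈ 0.9994, g(43/6) ≈ 0.6345, g(97/12) ≈ -0.2273, g(9) ≈ -0.9111.
T_6 = (Δu/2)·[g(u_0) + 2g(u_1) + ... + 2g(u_{5}) + g(u_6)].
Sum ≈ 0.7087.

0.7087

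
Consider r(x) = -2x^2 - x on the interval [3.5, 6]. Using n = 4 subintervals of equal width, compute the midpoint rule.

-127.12890625

Δx = (6 − 3.5)/4 = 0.625.
Midpoints: 3.8125, 4.4375, 5.0625, 5.6875.
r(3.8125) = -32.8828125, r(4.4375) = -43.8203125, r(5.0625) = -56.3203125, r(5.6875) = -70.3828125.
Sum = Δx · [r(3.8125) + r(4.4375) + r(5.0625) + r(5.6875)].
Sum = -127.12890625.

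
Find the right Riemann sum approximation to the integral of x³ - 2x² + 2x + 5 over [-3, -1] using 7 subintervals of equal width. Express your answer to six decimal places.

-28.979592

Δx = (-1 − (-3))/7 = 2/7.
Right endpoints: -19/7, -17/7, -15/7, -13/7, -11/7, -9/7, -1.
f(-19/7) = -12060/343, f(-17/7) = -8910/343, f(-15/7) = -6280/343, f(-13/7) = -4122/343, f(-11/7) = -2388/343, f(-9/7) = -1030/343, f(-1) = 0.
Sum = Δx · [f(-19/7) + f(-17/7) + f(-15/7) + ...].
Sum ≈ -28.979592.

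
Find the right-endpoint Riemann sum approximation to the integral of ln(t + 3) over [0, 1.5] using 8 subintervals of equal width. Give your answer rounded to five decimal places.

Δt = (1.5 − 0)/8 = 0.1875.
Right endpoints: 0.1875, 0.375, 0.5625, 0.75, 0.9375, 1.125, 1.3125, 1.5.
f(0.1875) ≈ 1.15924, f(0.375) ≈ 1.21640, f(0.5625) ≈ 1.27046, f(0.75) ≈ 1.32176, f(0.9375) ≈ 1.37055, f(1.125) ≈ 1.41707, f(1.3125) ≈ 1.46152, f(1.5) ≈ 1.50408.
Sum = Δt · [f(0.1875) + f(0.375) + f(0.5625) + ...].
Sum ≈ 2.01020.

2.01020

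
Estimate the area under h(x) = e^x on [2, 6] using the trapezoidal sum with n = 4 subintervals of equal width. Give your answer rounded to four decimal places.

Δx = (6 − 2)/4 = 1.
h(2) ≈ 7.3891, h(3) ≈ 20.0855, h(4) ≈ 54.5982, h(5) ≈ 148.4132, h(6) ≈ 403.4288.
T_4 = (Δx/2)·[h(x_0) + 2h(x_1) + 2h(x_2) + 2h(x_3) + h(x_4)].
Sum ≈ 428.5058.

428.5058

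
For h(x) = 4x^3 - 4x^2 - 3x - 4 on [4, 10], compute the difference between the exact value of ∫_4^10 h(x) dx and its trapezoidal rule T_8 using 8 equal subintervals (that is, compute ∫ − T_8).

Exact integral: ∫_4^10 h(x) dx = 8346.
T_8 = 8391.
Error = 8346 − 8391 = -45.

-45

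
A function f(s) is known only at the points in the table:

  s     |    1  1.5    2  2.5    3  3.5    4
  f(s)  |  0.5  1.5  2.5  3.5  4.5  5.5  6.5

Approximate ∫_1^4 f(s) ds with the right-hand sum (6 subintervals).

12

Δs = 0.5.
Sum = 0.5·[1.5 + 2.5 + 3.5 + 4.5 + 5.5 + 6.5] = 12.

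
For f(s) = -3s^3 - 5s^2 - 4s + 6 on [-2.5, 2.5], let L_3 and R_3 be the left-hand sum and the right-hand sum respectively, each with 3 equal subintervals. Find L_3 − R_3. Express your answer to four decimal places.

L_3 ≈ 61.134259.
R_3 ≈ -128.449074.
L_3 − R_3 ≈ 189.5833.

189.5833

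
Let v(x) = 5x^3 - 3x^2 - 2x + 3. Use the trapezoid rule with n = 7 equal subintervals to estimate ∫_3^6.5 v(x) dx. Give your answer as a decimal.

Δx = (6.5 − 3)/7 = 0.5.
v(3) = 105, v(3.5) = 173.625, v(4) = 267, v(4.5) = 388.875, v(5) = 543, v(5.5) = 733.125, v(6) = 963, v(6.5) = 1236.375.
T_7 = (Δx/2)·[v(x_0) + 2v(x_1) + ... + 2v(x_{6}) + v(x_7)].
Sum = 1869.65625.

1869.65625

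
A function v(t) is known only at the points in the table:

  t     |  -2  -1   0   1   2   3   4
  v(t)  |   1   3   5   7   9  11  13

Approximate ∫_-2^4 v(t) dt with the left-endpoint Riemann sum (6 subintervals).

36

Δt = 1.
Sum = 1·[1 + 3 + 5 + 7 + 9 + 11] = 36.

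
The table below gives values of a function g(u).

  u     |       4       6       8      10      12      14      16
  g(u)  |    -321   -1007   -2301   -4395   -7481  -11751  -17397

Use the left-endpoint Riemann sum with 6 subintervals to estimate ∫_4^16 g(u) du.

Δu = 2.
Sum = 2·[(-321) + (-1007) + (-2301) + (-4395) + (-7481) + (-11751)] = -54512.

-54512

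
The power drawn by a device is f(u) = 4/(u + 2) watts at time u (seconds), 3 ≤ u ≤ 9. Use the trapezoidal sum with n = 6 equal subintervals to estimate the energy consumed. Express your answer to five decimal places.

3.16436

Δu = (9 − 3)/6 = 1.
f(3) = 0.8, f(4) = 2/3, f(5) = 4/7, f(6) = 0.5, f(7) = 4/9, f(8) = 0.4, f(9) = 4/11.
T_6 = (Δu/2)·[f(u_0) + 2f(u_1) + ... + 2f(u_{5}) + f(u_6)].
Sum ≈ 3.16436.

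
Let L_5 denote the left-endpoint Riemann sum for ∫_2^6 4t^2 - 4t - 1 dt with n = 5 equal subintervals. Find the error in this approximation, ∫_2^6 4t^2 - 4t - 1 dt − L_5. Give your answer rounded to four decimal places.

43.0933

Exact integral: ∫_2^6 f(t) dt ≈ 209.333333.
L_5 = 166.24.
Error ≈ 209.333333 − 166.24 ≈ 43.0933.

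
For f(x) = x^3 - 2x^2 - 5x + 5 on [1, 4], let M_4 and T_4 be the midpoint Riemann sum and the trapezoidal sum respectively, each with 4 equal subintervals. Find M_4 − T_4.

-2.3203125

M_4 = -1.5234375.
T_4 = 0.796875.
M_4 − T_4 = -2.3203125.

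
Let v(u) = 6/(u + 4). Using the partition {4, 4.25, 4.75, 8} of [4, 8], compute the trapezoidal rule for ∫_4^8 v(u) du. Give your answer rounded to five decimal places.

Subinterval widths: 0.25, 0.5, 3.25.
v(4) = 0.75, v(4.25) = 8/11, v(4.75) = 24/35, v(8) = 0.5.
On each subinterval the trapezoid contributes (Δu_i/2)·[v(u_{i-1}) + v(u_i)].
Sum ≈ 2.46469.

2.46469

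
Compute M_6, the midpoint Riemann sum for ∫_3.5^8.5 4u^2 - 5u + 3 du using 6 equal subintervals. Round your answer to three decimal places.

Δu = (8.5 − 3.5)/6 = 5/6.
Midpoints: 47/12, 4.75, 67/12, 77/12, 7.25, 97/12.
f(47/12) = 403/9, f(4.75) = 69.5, f(67/12) = 898/9, f(77/12) = 2441/18, f(7.25) = 177, f(97/12) = 4031/18.
Sum = Δu · [f(47/12) + f(4.75) + f(67/12) + ...].
Sum ≈ 625.509.

625.509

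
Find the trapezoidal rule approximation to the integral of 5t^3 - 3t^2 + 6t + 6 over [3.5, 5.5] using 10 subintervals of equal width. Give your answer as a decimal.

Δt = (5.5 − 3.5)/10 = 0.2.
f(3.5) = 204.625, f(3.7) = 240.395, f(3.9) = 280.365, f(4.1) = 324.775, f(4.3) = 373.865, f(4.5) = 427.875, f(4.7) = 487.045, f(4.9) = 551.615, f(5.1) = 621.825, f(5.3) = 697.915, f(5.5) = 780.125.
T_10 = (Δt/2)·[f(t_0) + 2f(t_1) + ... + 2f(t_{9}) + f(t_10)].
Sum = 899.61.

899.61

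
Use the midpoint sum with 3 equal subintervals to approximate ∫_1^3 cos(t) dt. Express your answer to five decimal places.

Δt = (3 − 1)/3 = 2/3.
Midpoints: 4/3, 2, 8/3.
f(4/3) ≈ 0.23524, f(2) ≈ -0.41615, f(8/3) ≈ -0.88933.
Sum = Δt · [f(4/3) + f(2) + f(8/3)].
Sum ≈ -0.71349.

-0.71349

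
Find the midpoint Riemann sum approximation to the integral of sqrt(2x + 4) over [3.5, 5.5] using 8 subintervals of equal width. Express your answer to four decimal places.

7.2041

Δx = (5.5 − 3.5)/8 = 0.25.
Midpoints: 3.625, 3.875, 4.125, 4.375, 4.625, 4.875, 5.125, 5.375.
f(3.625) ≈ 3.3541, f(3.875) ≈ 3.4278, f(4.125) ≈ 3.5000, f(4.375) ≈ 3.5707, f(4.625) ≈ 3.6401, f(4.875) ≈ 3.7081, f(5.125) ≈ 3.7749, f(5.375) ≈ 3.8406.
Sum = Δx · [f(3.625) + f(3.875) + f(4.125) + ...].
Sum ≈ 7.2041.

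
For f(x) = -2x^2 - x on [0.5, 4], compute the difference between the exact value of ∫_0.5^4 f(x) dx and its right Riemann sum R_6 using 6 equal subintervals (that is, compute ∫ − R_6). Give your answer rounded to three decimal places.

Exact integral: ∫_0.5^4 f(x) dx ≈ -50.45833.
R_6 ≈ -61.06366.
Error ≈ -50.45833 − (-61.06366) ≈ 10.605.

10.605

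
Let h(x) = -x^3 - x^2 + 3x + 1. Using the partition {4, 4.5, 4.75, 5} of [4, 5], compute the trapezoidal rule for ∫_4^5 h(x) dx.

Subinterval widths: 0.5, 0.25, 0.25.
h(4) = -67, h(4.5) = -96.875, h(4.75) = -114.484375, h(5) = -134.
On each subinterval the trapezoid contributes (Δx_i/2)·[h(x_{i-1}) + h(x_i)].
Sum = -98.44921875.

-98.44921875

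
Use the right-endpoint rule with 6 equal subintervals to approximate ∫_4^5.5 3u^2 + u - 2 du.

112.078125

Δu = (5.5 − 4)/6 = 0.25.
Right endpoints: 4.25, 4.5, 4.75, 5, 5.25, 5.5.
f(4.25) = 56.4375, f(4.5) = 63.25, f(4.75) = 70.4375, f(5) = 78, f(5.25) = 85.9375, f(5.5) = 94.25.
Sum = Δu · [f(4.25) + f(4.5) + f(4.75) + ...].
Sum = 112.078125.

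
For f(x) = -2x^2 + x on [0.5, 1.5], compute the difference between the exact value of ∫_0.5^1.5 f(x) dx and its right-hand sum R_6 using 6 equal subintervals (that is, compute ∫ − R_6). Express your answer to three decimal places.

Exact integral: ∫_0.5^1.5 f(x) dx ≈ -1.16667.
R_6 ≈ -1.42593.
Error ≈ -1.16667 − (-1.42593) ≈ 0.259.

0.259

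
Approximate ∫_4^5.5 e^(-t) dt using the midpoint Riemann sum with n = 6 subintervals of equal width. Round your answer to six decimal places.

Δt = (5.5 − 4)/6 = 0.25.
Midpoints: 4.125, 4.375, 4.625, 4.875, 5.125, 5.375.
f(4.125) ≈ 0.016163, f(4.375) ≈ 0.012588, f(4.625) ≈ 0.009804, f(4.875) ≈ 0.007635, f(5.125) ≈ 0.005946, f(5.375) ≈ 0.004631.
Sum = Δt · [f(4.125) + f(4.375) + f(4.625) + ...].
Sum ≈ 0.014192.

0.014192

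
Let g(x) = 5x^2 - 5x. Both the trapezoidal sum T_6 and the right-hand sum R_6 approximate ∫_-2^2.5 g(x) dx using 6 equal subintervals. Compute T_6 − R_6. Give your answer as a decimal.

T_6 = 35.859375.
R_6 = 31.640625.
T_6 − R_6 = 4.21875.

4.21875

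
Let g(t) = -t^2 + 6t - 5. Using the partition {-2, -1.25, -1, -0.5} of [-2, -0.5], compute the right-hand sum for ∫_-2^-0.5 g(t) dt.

Subinterval widths: 0.75, 0.25, 0.5.
Right endpoints: -1.25, -1, -0.5.
g(-1.25) = -14.0625, g(-1) = -12, g(-0.5) = -8.25.
Sum = Σ Δt_i · g(t_i).
Sum = -17.671875.

-17.671875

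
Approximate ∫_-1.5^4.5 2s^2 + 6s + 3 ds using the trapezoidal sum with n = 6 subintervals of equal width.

Δs = (4.5 − (-1.5))/6 = 1.
f(-1.5) = -1.5, f(-0.5) = 0.5, f(0.5) = 6.5, f(1.5) = 16.5, f(2.5) = 30.5, f(3.5) = 48.5, f(4.5) = 70.5.
T_6 = (Δs/2)·[f(s_0) + 2f(s_1) + ... + 2f(s_{5}) + f(s_6)].
Sum = 137.

137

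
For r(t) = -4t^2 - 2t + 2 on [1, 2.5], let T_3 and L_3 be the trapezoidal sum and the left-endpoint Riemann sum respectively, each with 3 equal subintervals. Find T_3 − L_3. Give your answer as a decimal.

T_3 = -22.
L_3 = -16.
T_3 − L_3 = -6.

-6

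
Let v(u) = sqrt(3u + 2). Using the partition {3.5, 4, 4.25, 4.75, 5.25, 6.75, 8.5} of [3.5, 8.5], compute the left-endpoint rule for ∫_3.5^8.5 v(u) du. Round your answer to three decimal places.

Subinterval widths: 0.5, 0.25, 0.5, 0.5, 1.5, 1.75.
Left endpoints: 3.5, 4, 4.25, 4.75, 5.25, 6.75.
v(3.5) ≈ 3.536, v(4) ≈ 3.742, v(4.25) ≈ 3.841, v(4.75) ≈ 4.031, v(5.25) ≈ 4.213, v(6.75) ≈ 4.717.
Sum = Σ Δu_i · v(u_i).
Sum ≈ 21.213.

21.213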